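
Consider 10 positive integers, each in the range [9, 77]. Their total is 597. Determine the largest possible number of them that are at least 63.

If k of the values are ≥ 63, the total is ≥ 63k + 9(10 − k).
Setting 63k + 9(10 − k) ≤ 597 gives 54k ≤ 507, so k ≤ 9.
k = 9 is achieved by 9 values at 63 and 1 at 9, total 576; add 21 to one value (staying below 63) to reach 597.

9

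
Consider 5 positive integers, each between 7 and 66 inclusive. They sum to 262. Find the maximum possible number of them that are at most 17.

Suppose k of them are at most 17. Those contribute at most 17 each and the rest at most 66 each.
So the total is at most 17k + 66(5 − k) = 330 − 49k. This must still be ≥ 262, so k ≤ 1.
k = 1 is achieved by 1 value at 17 and 4 at 66, total 281; lower one of the 66's by 19 (still > 17) to reach 262.

1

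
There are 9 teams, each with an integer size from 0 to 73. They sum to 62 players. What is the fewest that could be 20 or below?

7

Each value above 20 is at least 21, contributing at least 21 − 0 = 21 above the floor 0.
The sum exceeds the floor total 0 by 62, so at most ⌊62/21⌋ = 2 exceed 20, and at least 7 are ≤ 20.
Exactly 7 works: 7 values at 0 and 2 at 21 total 42; raise one of the low values by 20 (still ≤ 20) to hit 62.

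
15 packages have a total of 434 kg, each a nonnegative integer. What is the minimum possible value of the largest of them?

The average is 434/15 > 28, so not all 15 can be 28 or less; the largest is ≥ 29.
Taking 1 copy of 28 and 14 copies of 29 gives exactly 434, so 29 is attained.

29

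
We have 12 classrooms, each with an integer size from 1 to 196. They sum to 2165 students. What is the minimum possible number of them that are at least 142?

9

Suppose at most 12 − j of them reach 142; then j values are ≤ 141 and the rest ≤ 196.
The total is then ≤ 141·j + 196·(12 − j) = 2352 − 55j. For this to be ≥ 2165 we need j ≤ 3, so at least 12 − 3 = 9 must reach 142.
Exactly 9 works: 9 values at 196 and 3 at 141 total 2187; lower one of the high values by 22 (still ≥ 142) to hit 2165.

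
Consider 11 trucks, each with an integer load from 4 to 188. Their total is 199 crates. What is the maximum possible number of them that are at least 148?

1

Suppose k of them are at least 148. Those contribute at least 148 each and the other 11 − k at least 4 each.
So the total is at least 148k + 4(11 − k) = 44 + 144k. This must be ≤ 199, giving k ≤ 1.
k = 1 is achieved by 1 value at 148 and 10 at 4, total 188; add 11 to one value (staying below 148) to reach 199.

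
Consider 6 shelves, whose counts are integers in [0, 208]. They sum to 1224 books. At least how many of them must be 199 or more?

4

If only k of them are at least 199, the other 6 − k are at most 198, so the total is at most k·208 + (6 − k)·198.
This must reach 1224, so k·208 + (6 − k)·198 ≥ 1224, giving k ≥ 4.
Exactly 4 works: 4 values at 208 and 2 at 198 total 1228; lower one of the high values by 4 (still ≥ 199) to hit 1224.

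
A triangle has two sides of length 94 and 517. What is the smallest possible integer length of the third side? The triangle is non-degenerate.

424

The third side must exceed |94 − 517| = 423.
The smallest integer above 423 is 424.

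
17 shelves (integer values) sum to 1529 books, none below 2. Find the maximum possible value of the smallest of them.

If every one of the 17 were at least 90, the total would be at least 17 × 90 = 1530 > 1529.
Achievable: 1 of them at 89 and 16 at 90 total 1529.

89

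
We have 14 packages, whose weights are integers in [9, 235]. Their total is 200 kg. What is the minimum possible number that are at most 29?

11

If only k of them are at most 29, the other 14 − k are at least 30, so the total is at least (14 − k)·30 + k·9.
This is ≤ 200, so (14 − k)·30 + 9k ≤ 200, which gives k ≥ 11.
Exactly 11 works: 11 values at 9 and 3 at 30 total 189; raise one of the low values by 11 (still ≤ 29) to hit 200.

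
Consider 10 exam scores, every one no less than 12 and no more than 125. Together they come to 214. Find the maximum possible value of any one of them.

106

To make one score as large as possible, make the other 9 as small as possible.
The other 9 contribute at least 9 × 12 = 108, leaving at most 214 − 108 = 106.
Since 106 ≤ 125, this is achievable: one at 106 and 9 at 12.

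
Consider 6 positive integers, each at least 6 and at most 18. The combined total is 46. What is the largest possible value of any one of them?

To make one integer as large as possible, make the other 5 as small as possible.
The other 5 contribute at least 5 × 6 = 30, leaving at most 46 − 30 = 16.
Since 16 ≤ 18, this is achievable: one at 16 and 5 at 6.

16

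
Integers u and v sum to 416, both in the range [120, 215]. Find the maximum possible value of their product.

43264

For a fixed sum, the product uv is largest when u and v are as close as possible.
Taking u = 208 and v = 208 (both in [120, 215]) gives uv = 43264.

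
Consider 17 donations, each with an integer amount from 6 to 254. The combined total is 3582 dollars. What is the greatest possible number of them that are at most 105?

Suppose k of them are at most 105. Those contribute at most 105 each and the rest at most 254 each.
So the total is at most 105k + 254(17 − k) = 4318 − 149k. This must still be ≥ 3582, so k ≤ 4.
k = 4 is achieved by 4 values at 105 and 13 at 254, total 3722; lower one of the 254's by 140 (still > 105) to reach 3582.

4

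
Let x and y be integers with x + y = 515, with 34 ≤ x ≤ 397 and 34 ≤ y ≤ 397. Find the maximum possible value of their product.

For a fixed sum, the product xy is largest when x and y are as close as possible.
Taking x = 257 and y = 258 (both in [34, 397]) gives xy = 66306.

66306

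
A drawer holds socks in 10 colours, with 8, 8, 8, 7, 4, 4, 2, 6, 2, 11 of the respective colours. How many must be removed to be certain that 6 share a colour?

In the worst case you take as many as possible of each colour without reaching 6: 5 + 5 + 5 + 5 + 4 + 4 + 2 + 5 + 2 + 5 = 42.
The next one must give 6 of some colour, so 42 + 1 = 43.

43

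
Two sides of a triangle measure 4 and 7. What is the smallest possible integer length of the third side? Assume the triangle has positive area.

The third side must exceed |4 − 7| = 3.
The smallest integer above 3 is 4.

4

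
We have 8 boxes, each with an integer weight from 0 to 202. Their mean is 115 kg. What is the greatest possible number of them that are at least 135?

The total is 8 × 115 = 920.
Suppose k of them are at least 135. Those contribute at least 135 each and the other 8 − k at least 0 each.
So the total is at least 135k + 0(8 − k) = 0 + 135k. This must be ≤ 920, giving k ≤ 6.
k = 6 is achieved by 6 values at 135 and 2 at 0, total 810; add 110 to one value (staying below 135) to reach 920.

6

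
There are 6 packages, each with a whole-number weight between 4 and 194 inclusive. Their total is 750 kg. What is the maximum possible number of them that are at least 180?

4

Suppose k of them are at least 180. Those contribute at least 180 each and the other 6 − k at least 4 each.
So the total is at least 180k + 4(6 − k) = 24 + 176k. This must be ≤ 750, giving k ≤ 4.
k = 4 is achieved by 4 values at 180 and 2 at 4, total 728; add 22 to one value (staying below 180) to reach 750.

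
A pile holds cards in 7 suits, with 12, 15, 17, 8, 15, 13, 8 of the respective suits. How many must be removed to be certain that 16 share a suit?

In the worst case you take as many as possible of each suit without reaching 16: 12 + 15 + 15 + 8 + 15 + 13 + 8 = 86.
The next one must give 16 of some suit, so 86 + 1 = 87.

87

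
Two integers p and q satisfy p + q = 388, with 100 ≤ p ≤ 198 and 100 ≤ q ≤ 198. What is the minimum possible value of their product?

For a fixed sum, pq is smallest when p and q are as far apart as possible.
At the endpoint p = 190, q = 388 − 190 = 198, so pq = 190 × 198 = 37620.

37620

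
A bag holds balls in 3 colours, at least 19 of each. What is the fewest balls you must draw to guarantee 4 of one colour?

In the worst case you draw 3 of each of the 3 colours: 3 × 3 = 9.
One more forces 4 of some colour, so 9 + 1 = 10.

10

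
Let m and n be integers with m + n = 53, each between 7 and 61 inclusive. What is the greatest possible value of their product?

With m + n fixed, mn peaks when the two are closest together.
Taking m = 26 and n = 27 (both in [7, 61]) gives mn = 702.

702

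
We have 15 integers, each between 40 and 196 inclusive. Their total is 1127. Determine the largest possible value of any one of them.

Maximizing one value means minimizing the remaining 14.
The other 14 contribute at least 14 × 40 = 560, leaving at most 1127 − 560 = 567.
But each integer is capped at 196, so the maximum is 196.
Achievable: one at 196 and the other 14 totalling 931, which fits since 14 × 40 ≤ 931 ≤ 14 × 196.

196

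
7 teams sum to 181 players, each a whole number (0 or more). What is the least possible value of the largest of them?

The 7 values sum to 181, so their maximum is at least ⌈181/7⌉ = 26.
Achievable: 6 of them at 26 and 1 at 25 total 181.

26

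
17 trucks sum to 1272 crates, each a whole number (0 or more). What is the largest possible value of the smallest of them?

The average is 1272/17 < 75, so some value is ≤ 74.
Taking 3 copies of 74 and 14 copies of 75 gives exactly 1272, so 74 is attained.

74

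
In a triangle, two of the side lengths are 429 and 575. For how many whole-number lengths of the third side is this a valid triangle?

The triangle inequality gives |429 − 575| < c < 429 + 575, i.e. 146 < c < 1004.
So c can be any integer from 147 to 1003: 857 values.

857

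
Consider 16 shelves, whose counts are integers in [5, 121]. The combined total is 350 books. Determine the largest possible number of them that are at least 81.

Suppose k of them are at least 81. Those contribute at least 81 each and the other 16 − k at least 5 each.
So the total is at least 81k + 5(16 − k) = 80 + 76k. This must be ≤ 350, giving k ≤ 3.
k = 3 is achieved by 3 values at 81 and 13 at 5, total 308; add 42 to one value (staying below 81) to reach 350.

3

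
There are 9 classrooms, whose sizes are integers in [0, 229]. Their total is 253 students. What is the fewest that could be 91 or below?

7

Each value above 91 is at least 92, contributing at least 92 − 0 = 92 above the floor 0.
The sum exceeds the floor total 0 by 253, so at most ⌊253/92⌋ = 2 exceed 91, and at least 7 are ≤ 91.
Exactly 7 works: 7 values at 0 and 2 at 92 total 184; raise one of the low values by 69 (still ≤ 91) to hit 253.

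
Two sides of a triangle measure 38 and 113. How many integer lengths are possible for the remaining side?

The triangle inequality gives |38 − 113| < c < 38 + 113, i.e. 75 < c < 151.
So c can be any integer from 76 to 150: 75 values.

75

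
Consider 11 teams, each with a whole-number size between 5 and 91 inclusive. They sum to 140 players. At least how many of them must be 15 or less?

4

Each value above 15 is at least 16, contributing at least 16 − 5 = 11 above the floor 5.
The sum exceeds the floor total 55 by 85, so at most ⌊85/11⌋ = 7 exceed 15, and at least 4 are ≤ 15.
Exactly 4 works: 4 values at 5 and 7 at 16 total 132; raise one of the low values by 8 (still ≤ 15) to hit 140.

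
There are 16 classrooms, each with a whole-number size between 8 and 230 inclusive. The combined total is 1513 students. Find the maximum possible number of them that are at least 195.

7

If k of the values are ≥ 195, the total is ≥ 195k + 8(16 − k).
Setting 195k + 8(16 − k) ≤ 1513 gives 187k ≤ 1385, so k ≤ 7.
k = 7 is achieved by 7 values at 195 and 9 at 8, total 1437; add 76 to one value (staying below 195) to reach 1513.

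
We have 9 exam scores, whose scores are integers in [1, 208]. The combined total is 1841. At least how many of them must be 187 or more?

If only k of them are at least 187, the other 9 − k are at most 186, so the total is at most k·208 + (9 − k)·186.
This must reach 1841, so k·208 + (9 − k)·186 ≥ 1841, giving k ≥ 8.
Exactly 8 works: 8 values at 208 and 1 at 186 total 1850; lower one of the high values by 9 (still ≥ 187) to hit 1841.

8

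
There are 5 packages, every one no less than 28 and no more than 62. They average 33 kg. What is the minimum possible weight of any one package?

28

To make one package as small as possible, make the other 4 as large as possible.
The total is 5 × 33 = 165.
The other 4 can take up 4 × 62 = 248 ≥ 165 − 28, so one package can sit at its floor of 28.
Achievable: one at 28 and the other 4 totalling 137, which fits since 4 × 28 ≤ 137 ≤ 4 × 62.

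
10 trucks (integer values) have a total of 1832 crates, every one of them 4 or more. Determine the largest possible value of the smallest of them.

The 10 values sum to 1832, so their minimum is at most ⌊1832/10⌋ = 183.
Equality holds with 8 values of 183 and 2 values of 184.

183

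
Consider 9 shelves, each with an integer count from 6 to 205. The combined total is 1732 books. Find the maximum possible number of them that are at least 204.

If k of the values are ≥ 204, the total is ≥ 204k + 6(9 − k).
Setting 204k + 6(9 − k) ≤ 1732 gives 198k ≤ 1678, so k ≤ 8.
k = 8 is achieved by 8 values at 204 and 1 at 6, total 1638; add 94 to one value (staying below 204) to reach 1732.

8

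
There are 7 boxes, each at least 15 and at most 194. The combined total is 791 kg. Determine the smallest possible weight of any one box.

15

Minimizing one value means maximizing the remaining 6.
The other 6 can take up 6 × 194 = 1164 ≥ 791 − 15, so one box can sit at its floor of 15.
Achievable: one at 15 and the other 6 totalling 776, which fits since 6 × 15 ≤ 776 ≤ 6 × 194.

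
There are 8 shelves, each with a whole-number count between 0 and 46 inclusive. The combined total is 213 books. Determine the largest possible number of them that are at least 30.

7

If k of the values are ≥ 30, the total is ≥ 30k + 0(8 − k).
Setting 30k + 0(8 − k) ≤ 213 gives 30k ≤ 213, so k ≤ 7.
k = 7 is achieved by 7 values at 30 and 1 at 0, total 210; add 3 to one value (staying below 30) to reach 213.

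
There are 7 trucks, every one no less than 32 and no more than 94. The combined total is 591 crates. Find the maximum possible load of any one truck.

Maximizing one value means minimizing the remaining 6.
The other 6 contribute at least 6 × 32 = 192, leaving at most 591 − 192 = 399.
But each truck is capped at 94, so the maximum is 94.
Achievable: one at 94 and the other 6 totalling 497, which fits since 6 × 32 ≤ 497 ≤ 6 × 94.

94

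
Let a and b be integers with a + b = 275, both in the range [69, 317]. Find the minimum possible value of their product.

14214

ab = a(275 − a) is concave in a, so over [69, 206] it is minimized at an endpoint.
The extreme feasible split is a = 69, b = 206, giving ab = 14214.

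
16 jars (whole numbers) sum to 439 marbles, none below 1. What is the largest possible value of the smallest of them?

If every one of the 16 were at least 28, the total would be at least 16 × 28 = 448 > 439.
Achievable: 9 of them at 27 and 7 at 28 total 439.

27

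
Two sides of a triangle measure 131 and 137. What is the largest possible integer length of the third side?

267

The third side must be less than 131 + 137 = 268.
The largest integer below 268 is 267.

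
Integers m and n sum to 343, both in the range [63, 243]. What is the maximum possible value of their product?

mn = m(343 − m) is maximized when m is as near 343/2 as the bounds allow.
Taking m = 171 and n = 172 (both in [63, 243]) gives mn = 29412.

29412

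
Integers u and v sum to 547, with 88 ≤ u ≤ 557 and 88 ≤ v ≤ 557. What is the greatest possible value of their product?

74802

With u + v fixed, uv peaks when the two are closest together.
Taking u = 273 and v = 274 (both in [88, 557]) gives uv = 74802.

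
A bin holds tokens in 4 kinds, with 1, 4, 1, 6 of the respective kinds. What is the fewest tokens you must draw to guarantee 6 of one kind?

12

In the worst case you take as many as possible of each kind without reaching 6: 1 + 4 + 1 + 5 = 11.
The next one must give 6 of some kind, so 11 + 1 = 12.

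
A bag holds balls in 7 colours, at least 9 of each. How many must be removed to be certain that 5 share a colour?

29

In the worst case you draw 4 of each of the 7 colours: 7 × 4 = 28.
One more forces 5 of some colour, so 28 + 1 = 29.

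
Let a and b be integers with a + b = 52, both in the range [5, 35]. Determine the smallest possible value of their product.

595

For a fixed sum, ab is smallest when a and b are as far apart as possible.
At the endpoint a = 17, b = 52 − 17 = 35, so ab = 17 × 35 = 595.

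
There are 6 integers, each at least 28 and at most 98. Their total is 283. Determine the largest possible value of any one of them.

98

To make one integer as large as possible, make the other 5 as small as possible.
The other 5 contribute at least 5 × 28 = 140, leaving at most 283 − 140 = 143.
But each integer is capped at 98, so the maximum is 98.
Achievable: one at 98 and the other 5 totalling 185, which fits since 5 × 28 ≤ 185 ≤ 5 × 98.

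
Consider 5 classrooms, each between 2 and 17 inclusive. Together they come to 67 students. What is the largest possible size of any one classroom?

17

To make one classroom as large as possible, make the other 4 as small as possible.
The other 4 contribute at least 4 × 2 = 8, leaving at most 67 − 8 = 59.
But each classroom is capped at 17, so the maximum is 17.
Achievable: one at 17 and the other 4 totalling 50, which fits since 4 × 2 ≤ 50 ≤ 4 × 17.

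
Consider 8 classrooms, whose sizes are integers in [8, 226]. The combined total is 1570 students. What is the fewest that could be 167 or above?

5

If only k of them are at least 167, the other 8 − k are at most 166, so the total is at most k·226 + (8 − k)·166.
This must reach 1570, so k·226 + (8 − k)·166 ≥ 1570, giving k ≥ 5.
Exactly 5 works: 5 values at 226 and 3 at 166 total 1628; lower one of the high values by 58 (still ≥ 167) to hit 1570.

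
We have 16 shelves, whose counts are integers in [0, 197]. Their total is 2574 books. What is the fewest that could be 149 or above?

If only k of them are at least 149, the other 16 − k are at most 148, so the total is at most k·197 + (16 − k)·148.
This must reach 2574, so k·197 + (16 − k)·148 ≥ 2574, giving k ≥ 5.
Exactly 5 works: 5 values at 197 and 11 at 148 total 2613; lower one of the high values by 39 (still ≥ 149) to hit 2574.

5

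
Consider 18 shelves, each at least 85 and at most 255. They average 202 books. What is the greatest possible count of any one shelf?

255

Maximizing one value means minimizing the remaining 17.
The total is 18 × 202 = 3636.
The other 17 contribute at least 17 × 85 = 1445, leaving at most 3636 − 1445 = 2191.
But each shelf is capped at 255, so the maximum is 255.
Achievable: one at 255 and the other 17 totalling 3381, which fits since 17 × 85 ≤ 3381 ≤ 17 × 255.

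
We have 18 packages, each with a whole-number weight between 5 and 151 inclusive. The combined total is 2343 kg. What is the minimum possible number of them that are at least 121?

6

Suppose at most 18 − j of them reach 121; then j values are ≤ 120 and the rest ≤ 151.
The total is then ≤ 120·j + 151·(18 − j) = 2718 − 31j. For this to be ≥ 2343 we need j ≤ 12, so at least 18 − 12 = 6 must reach 121.
Exactly 6 works: 6 values at 151 and 12 at 120 total 2346; lower one of the high values by 3 (still ≥ 121) to hit 2343.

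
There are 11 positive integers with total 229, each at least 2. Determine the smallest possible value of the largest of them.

Some value must be at least ⌈229/11⌉ = 21, since 11 × 20 = 220 < 229.
Achievable: 9 of them at 21 and 2 at 20 total 229.

21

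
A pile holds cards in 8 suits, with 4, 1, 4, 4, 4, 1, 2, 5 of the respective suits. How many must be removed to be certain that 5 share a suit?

In the worst case you take as many as possible of each suit without reaching 5: 4 + 1 + 4 + 4 + 4 + 1 + 2 + 4 = 24.
The next one must give 5 of some suit, so 24 + 1 = 25.

25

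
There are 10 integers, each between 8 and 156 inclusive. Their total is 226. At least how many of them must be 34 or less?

Each value above 34 is at least 35, contributing at least 35 − 8 = 27 above the floor 8.
The sum exceeds the floor total 80 by 146, so at most ⌊146/27⌋ = 5 exceed 34, and at least 5 are ≤ 34.
Exactly 5 works: 5 values at 8 and 5 at 35 total 215; raise one of the low values by 11 (still ≤ 34) to hit 226.

5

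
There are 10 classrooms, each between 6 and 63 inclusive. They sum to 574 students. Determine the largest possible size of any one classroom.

63

To make one classroom as large as possible, make the other 9 as small as possible.
The other 9 contribute at least 9 × 6 = 54, leaving at most 574 − 54 = 520.
But each classroom is capped at 63, so the maximum is 63.
Achievable: one at 63 and the other 9 totalling 511, which fits since 9 × 6 ≤ 511 ≤ 9 × 63.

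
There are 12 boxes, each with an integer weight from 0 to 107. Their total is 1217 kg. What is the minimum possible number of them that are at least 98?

6

Each value short of 98 is at most 97, costing at least 107 − 97 = 10 against the maximum total of 1284.
We can afford to lose at most 1284 − 1217 = 67, so at most ⌊67/10⌋ = 6 fall short, and at least 6 are ≥ 98.
Exactly 6 works: 6 values at 107 and 6 at 97 total 1224; lower one of the high values by 7 (still ≥ 98) to hit 1217.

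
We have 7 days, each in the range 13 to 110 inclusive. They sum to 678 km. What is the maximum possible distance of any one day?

To make one day as large as possible, make the other 6 as small as possible.
The other 6 contribute at least 6 × 13 = 78, leaving at most 678 − 78 = 600.
But each day is capped at 110, so the maximum is 110.
Achievable: one at 110 and the other 6 totalling 568, which fits since 6 × 13 ≤ 568 ≤ 6 × 110.

110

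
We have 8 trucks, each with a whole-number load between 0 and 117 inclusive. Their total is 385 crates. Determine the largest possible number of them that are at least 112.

If k of the values are ≥ 112, the total is ≥ 112k + 0(8 − k).
Setting 112k + 0(8 − k) ≤ 385 gives 112k ≤ 385, so k ≤ 3.
k = 3 is achieved by 3 values at 112 and 5 at 0, total 336; add 49 to one value (staying below 112) to reach 385.

3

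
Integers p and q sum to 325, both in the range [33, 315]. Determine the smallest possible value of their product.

For a fixed sum, pq is smallest when p and q are as far apart as possible.
The extreme feasible split is p = 33, q = 292, giving pq = 9636.

9636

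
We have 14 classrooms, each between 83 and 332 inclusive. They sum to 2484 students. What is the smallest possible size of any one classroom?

Minimizing one value means maximizing the remaining 13.
The other 13 can take up 13 × 332 = 4316 ≥ 2484 − 83, so one classroom can sit at its floor of 83.
Achievable: one at 83 and the other 13 totalling 2401, which fits since 13 × 83 ≤ 2401 ≤ 13 × 332.

83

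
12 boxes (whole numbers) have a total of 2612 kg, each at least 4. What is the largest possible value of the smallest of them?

The 12 values sum to 2612, so their minimum is at most ⌊2612/12⌋ = 217.
Achievable: 4 of them at 217 and 8 at 218 total 2612.

217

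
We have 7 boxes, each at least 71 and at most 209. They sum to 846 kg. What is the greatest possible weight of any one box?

To make one box as large as possible, make the other 6 as small as possible.
The other 6 contribute at least 6 × 71 = 426, leaving at most 846 − 426 = 420.
But each box is capped at 209, so the maximum is 209.
Achievable: one at 209 and the other 6 totalling 637, which fits since 6 × 71 ≤ 637 ≤ 6 × 209.

209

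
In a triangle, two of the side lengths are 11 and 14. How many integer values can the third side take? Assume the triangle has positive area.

21

The triangle inequality gives |11 − 14| < c < 11 + 14, i.e. 3 < c < 25.
So c can be any integer from 4 to 24: 21 values.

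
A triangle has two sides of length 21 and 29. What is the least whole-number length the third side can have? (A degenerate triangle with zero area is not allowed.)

The third side must exceed |21 − 29| = 8.
The smallest integer above 8 is 9.

9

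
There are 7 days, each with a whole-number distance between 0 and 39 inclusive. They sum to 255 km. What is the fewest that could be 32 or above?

Suppose at most 7 − j of them reach 32; then j values are ≤ 31 and the rest ≤ 39.
The total is then ≤ 31·j + 39·(7 − j) = 273 − 8j. For this to be ≥ 255 we need j ≤ 2, so at least 7 − 2 = 5 must reach 32.
Exactly 5 works: 5 values at 39 and 2 at 31 total 257; lower one of the high values by 2 (still ≥ 32) to hit 255.

5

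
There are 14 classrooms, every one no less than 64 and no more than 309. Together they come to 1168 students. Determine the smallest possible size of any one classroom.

64

To make one classroom as small as possible, make the other 13 as large as possible.
The other 13 can take up 13 × 309 = 4017 ≥ 1168 − 64, so one classroom can sit at its floor of 64.
Achievable: one at 64 and the other 13 totalling 1104, which fits since 13 × 64 ≤ 1104 ≤ 13 × 309.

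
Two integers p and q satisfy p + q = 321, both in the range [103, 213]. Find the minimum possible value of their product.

Since p + q is fixed, pushing one of them to its bound minimizes the product.
The extreme feasible split is p = 108, q = 213, giving pq = 23004.

23004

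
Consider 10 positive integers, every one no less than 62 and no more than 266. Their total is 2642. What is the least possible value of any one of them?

248

Minimizing one value means maximizing the remaining 9.
The other 9 contribute at most 9 × 266 = 2394, leaving at least 2642 − 2394 = 248.
Since 248 ≥ 62, this is achievable: one at 248 and 9 at 266.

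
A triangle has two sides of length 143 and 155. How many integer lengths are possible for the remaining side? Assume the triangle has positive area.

285

The triangle inequality gives |143 − 155| < c < 143 + 155, i.e. 12 < c < 298.
So c can be any integer from 13 to 297: 285 values.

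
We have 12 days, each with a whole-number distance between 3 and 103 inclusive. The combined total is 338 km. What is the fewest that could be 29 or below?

Let j be the number exceeding 29. Then the total is ≥ 30·j + 3·(12 − j) = 36 + 27j.
So 27j ≤ 302 and j ≤ 11; hence at least 12 − 11 = 1 are ≤ 29.
Exactly 1 works: 1 value at 3 and 11 at 30 total 333; raise one of the low values by 5 (still ≤ 29) to hit 338.

1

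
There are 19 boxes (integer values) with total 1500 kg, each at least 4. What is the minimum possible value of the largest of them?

79

The average is 1500/19 > 78, so not all 19 can be 78 or less; the largest is ≥ 79.
Equality holds with 18 values of 79 and 1 value of 78.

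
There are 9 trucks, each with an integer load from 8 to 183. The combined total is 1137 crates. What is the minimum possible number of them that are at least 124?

Suppose at most 9 − j of them reach 124; then j values are ≤ 123 and the rest ≤ 183.
The total is then ≤ 123·j + 183·(9 − j) = 1647 − 60j. For this to be ≥ 1137 we need j ≤ 8, so at least 9 − 8 = 1 must reach 124.
Exactly 1 works: 1 value at 183 and 8 at 123 total 1167; lower one of the high values by 30 (still ≥ 124) to hit 1137.

1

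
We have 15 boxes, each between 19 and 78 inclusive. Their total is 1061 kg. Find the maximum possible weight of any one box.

To make one box as large as possible, make the other 14 as small as possible.
The other 14 contribute at least 14 × 19 = 266, leaving at most 1061 − 266 = 795.
But each box is capped at 78, so the maximum is 78.
Achievable: one at 78 and the other 14 totalling 983, which fits since 14 × 19 ≤ 983 ≤ 14 × 78.

78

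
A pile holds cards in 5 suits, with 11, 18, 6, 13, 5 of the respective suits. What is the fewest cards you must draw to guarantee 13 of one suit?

47

In the worst case you take as many as possible of each suit without reaching 13: 11 + 12 + 6 + 12 + 5 = 46.
The next one must give 13 of some suit, so 46 + 1 = 47.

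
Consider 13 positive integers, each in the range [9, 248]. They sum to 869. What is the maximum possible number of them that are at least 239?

If k of the values are ≥ 239, the total is ≥ 239k + 9(13 − k).
Setting 239k + 9(13 − k) ≤ 869 gives 230k ≤ 752, so k ≤ 3.
k = 3 is achieved by 3 values at 239 and 10 at 9, total 807; add 62 to one value (staying below 239) to reach 869.

3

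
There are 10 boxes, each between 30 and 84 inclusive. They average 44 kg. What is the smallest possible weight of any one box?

30

Minimizing one value means maximizing the remaining 9.
The total is 10 × 44 = 440.
The other 9 can take up 9 × 84 = 756 ≥ 440 − 30, so one box can sit at its floor of 30.
Achievable: one at 30 and the other 9 totalling 410, which fits since 9 × 30 ≤ 410 ≤ 9 × 84.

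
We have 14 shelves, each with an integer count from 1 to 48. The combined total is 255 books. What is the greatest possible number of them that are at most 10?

10

Suppose k of them are at most 10. Those contribute at most 10 each and the rest at most 48 each.
So the total is at most 10k + 48(14 − k) = 672 − 38k. This must still be ≥ 255, so k ≤ 10.
k = 10 is achieved by 10 values at 10 and 4 at 48, total 292; lower one of the 48's by 37 (still > 10) to reach 255.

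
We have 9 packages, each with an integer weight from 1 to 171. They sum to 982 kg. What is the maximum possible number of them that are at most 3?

3

Suppose k of them are at most 3. Those contribute at most 3 each and the rest at most 171 each.
So the total is at most 3k + 171(9 − k) = 1539 − 168k. This must still be ≥ 982, so k ≤ 3.
k = 3 is achieved by 3 values at 3 and 6 at 171, total 1035; lower one of the 171's by 53 (still > 3) to reach 982.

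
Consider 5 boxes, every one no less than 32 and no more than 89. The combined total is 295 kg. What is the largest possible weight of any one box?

89

Maximizing one value means minimizing the remaining 4.
The other 4 contribute at least 4 × 32 = 128, leaving at most 295 − 128 = 167.
But each box is capped at 89, so the maximum is 89.
Achievable: one at 89 and the other 4 totalling 206, which fits since 4 × 32 ≤ 206 ≤ 4 × 89.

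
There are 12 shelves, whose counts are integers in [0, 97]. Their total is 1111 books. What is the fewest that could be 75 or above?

10

If only k of them are at least 75, the other 12 − k are at most 74, so the total is at most k·97 + (12 − k)·74.
This must reach 1111, so k·97 + (12 − k)·74 ≥ 1111, giving k ≥ 10.
Exactly 10 works: 10 values at 97 and 2 at 74 total 1118; lower one of the high values by 7 (still ≥ 75) to hit 1111.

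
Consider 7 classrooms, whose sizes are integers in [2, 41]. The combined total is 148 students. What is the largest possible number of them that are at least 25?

5

With k values at 25 or above and the rest at least 2, the sum is at least 14 + 23k.
Since the sum is 148, we need 23k ≤ 134, i.e. k ≤ 5.
k = 5 is achieved by 5 values at 25 and 2 at 2, total 129; add 19 to one value (staying below 25) to reach 148.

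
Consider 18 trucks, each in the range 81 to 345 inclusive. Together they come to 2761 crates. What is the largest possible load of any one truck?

Maximizing one value means minimizing the remaining 17.
The other 17 contribute at least 17 × 81 = 1377, leaving at most 2761 − 1377 = 1384.
But each truck is capped at 345, so the maximum is 345.
Achievable: one at 345 and the other 17 totalling 2416, which fits since 17 × 81 ≤ 2416 ≤ 17 × 345.

345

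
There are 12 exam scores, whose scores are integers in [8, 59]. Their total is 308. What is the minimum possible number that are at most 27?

2

Each value above 27 is at least 28, contributing at least 28 − 8 = 20 above the floor 8.
The sum exceeds the floor total 96 by 212, so at most ⌊212/20⌋ = 10 exceed 27, and at least 2 are ≤ 27.
Exactly 2 works: 2 values at 8 and 10 at 28 total 296; raise one of the low values by 12 (still ≤ 27) to hit 308.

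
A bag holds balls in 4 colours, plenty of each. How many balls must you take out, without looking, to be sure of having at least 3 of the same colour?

In the worst case you draw 2 of each of the 4 colours: 4 × 2 = 8.
One more forces 3 of some colour, so 8 + 1 = 9.

9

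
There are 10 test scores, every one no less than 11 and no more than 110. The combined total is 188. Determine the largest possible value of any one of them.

89

To make one score as large as possible, make the other 9 as small as possible.
The other 9 contribute at least 9 × 11 = 99, leaving at most 188 − 99 = 89.
Since 89 ≤ 110, this is achievable: one at 89 and 9 at 11.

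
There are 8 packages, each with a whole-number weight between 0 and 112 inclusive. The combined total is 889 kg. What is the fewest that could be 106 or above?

7

Suppose at most 8 − j of them reach 106; then j values are ≤ 105 and the rest ≤ 112.
The total is then ≤ 105·j + 112·(8 − j) = 896 − 7j. For this to be ≥ 889 we need j ≤ 1, so at least 8 − 1 = 7 must reach 106.
Exactly 7 works: 7 values at 112 and 1 at 105 total 889.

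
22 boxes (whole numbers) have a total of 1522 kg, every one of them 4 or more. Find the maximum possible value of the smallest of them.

69

The average is 1522/22 < 70, so some value is ≤ 69.
Achievable: 18 of them at 69 and 4 at 70 total 1522.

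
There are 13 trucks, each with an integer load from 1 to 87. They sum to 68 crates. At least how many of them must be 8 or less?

7

If only k of them are at most 8, the other 13 − k are at least 9, so the total is at least (13 − k)·9 + k·1.
This is ≤ 68, so (13 − k)·9 + 1k ≤ 68, which gives k ≥ 7.
Exactly 7 works: 7 values at 1 and 6 at 9 total 61; raise one of the low values by 7 (still ≤ 8) to hit 68.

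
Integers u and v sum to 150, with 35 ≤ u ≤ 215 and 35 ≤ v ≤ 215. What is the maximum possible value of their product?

For a fixed sum, the product uv is largest when u and v are as close as possible.
Taking u = 75 and v = 75 (both in [35, 215]) gives uv = 5625.

5625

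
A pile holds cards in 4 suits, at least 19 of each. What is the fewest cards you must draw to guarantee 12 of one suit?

45

You could draw 11 of every suit without reaching 12 of any — 44 in all.
One more forces 12 of some suit, so 44 + 1 = 45.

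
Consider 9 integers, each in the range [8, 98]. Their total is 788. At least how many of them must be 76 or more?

5

Each value short of 76 is at most 75, costing at least 98 − 75 = 23 against the maximum total of 882.
We can afford to lose at most 882 − 788 = 94, so at most ⌊94/23⌋ = 4 fall short, and at least 5 are ≥ 76.
Exactly 5 works: 5 values at 98 and 4 at 75 total 790; lower one of the high values by 2 (still ≥ 76) to hit 788.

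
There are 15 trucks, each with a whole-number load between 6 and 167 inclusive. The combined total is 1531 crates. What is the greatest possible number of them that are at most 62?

Suppose k of them are at most 62. Those contribute at most 62 each and the rest at most 167 each.
So the total is at most 62k + 167(15 − k) = 2505 − 105k. This must still be ≥ 1531, so k ≤ 9.
k = 9 is achieved by 9 values at 62 and 6 at 167, total 1560; lower one of the 167's by 29 (still > 62) to reach 1531.

9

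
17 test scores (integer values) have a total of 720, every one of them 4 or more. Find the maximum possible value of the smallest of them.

The average is 720/17 < 43, so some value is ≤ 42.
Achievable: 11 of them at 42 and 6 at 43 total 720.

42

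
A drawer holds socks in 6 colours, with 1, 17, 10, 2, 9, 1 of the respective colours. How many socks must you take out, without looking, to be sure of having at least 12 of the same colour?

In the worst case you take as many as possible of each colour without reaching 12: 1 + 11 + 10 + 2 + 9 + 1 = 34.
The next one must give 12 of some colour, so 34 + 1 = 35.

35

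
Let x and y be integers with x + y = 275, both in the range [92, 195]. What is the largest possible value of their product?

With x + y fixed, xy peaks when the two are closest together.
Taking x = 137 and y = 138 (both in [92, 195]) gives xy = 18906.

18906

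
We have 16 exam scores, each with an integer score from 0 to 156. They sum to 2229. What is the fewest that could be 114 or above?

Each value short of 114 is at most 113, costing at least 156 − 113 = 43 against the maximum total of 2496.
We can afford to lose at most 2496 − 2229 = 267, so at most ⌊267/43⌋ = 6 fall short, and at least 10 are ≥ 114.
Exactly 10 works: 10 values at 156 and 6 at 113 total 2238; lower one of the high values by 9 (still ≥ 114) to hit 2229.

10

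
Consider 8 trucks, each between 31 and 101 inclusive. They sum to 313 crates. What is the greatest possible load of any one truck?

96

To make one truck as large as possible, make the other 7 as small as possible.
The other 7 contribute at least 7 × 31 = 217, leaving at most 313 − 217 = 96.
Since 96 ≤ 101, this is achievable: one at 96 and 7 at 31.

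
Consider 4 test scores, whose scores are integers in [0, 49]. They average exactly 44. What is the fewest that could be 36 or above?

3

The total is 4 × 44 = 176.
Suppose at most 4 − j of them reach 36; then j values are ≤ 35 and the rest ≤ 49.
The total is then ≤ 35·j + 49·(4 − j) = 196 − 14j. For this to be ≥ 176 we need j ≤ 1, so at least 4 − 1 = 3 must reach 36.
Exactly 3 works: 3 values at 49 and 1 at 35 total 182; lower one of the high values by 6 (still ≥ 36) to hit 176.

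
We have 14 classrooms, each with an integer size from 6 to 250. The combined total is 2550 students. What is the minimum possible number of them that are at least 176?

2

Suppose at most 14 − j of them reach 176; then j values are ≤ 175 and the rest ≤ 250.
The total is then ≤ 175·j + 250·(14 − j) = 3500 − 75j. For this to be ≥ 2550 we need j ≤ 12, so at least 14 − 12 = 2 must reach 176.
Exactly 2 works: 2 values at 250 and 12 at 175 total 2600; lower one of the high values by 50 (still ≥ 176) to hit 2550.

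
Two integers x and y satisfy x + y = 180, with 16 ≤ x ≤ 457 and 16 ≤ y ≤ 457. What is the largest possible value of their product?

8100

With x + y fixed, xy peaks when the two are closest together.
Taking x = 90 and y = 90 (both in [16, 457]) gives xy = 8100.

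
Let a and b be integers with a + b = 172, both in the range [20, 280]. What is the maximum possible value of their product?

7396

With a + b fixed, ab peaks when the two are closest together.
Taking a = 86 and b = 86 (both in [20, 280]) gives ab = 7396.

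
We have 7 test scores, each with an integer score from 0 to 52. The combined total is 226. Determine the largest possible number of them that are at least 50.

With k values at 50 or above and the rest at least 0, the sum is at least 0 + 50k.
Since the sum is 226, we need 50k ≤ 226, i.e. k ≤ 4.
k = 4 is achieved by 4 values at 50 and 3 at 0, total 200; add 26 to one value (staying below 50) to reach 226.

4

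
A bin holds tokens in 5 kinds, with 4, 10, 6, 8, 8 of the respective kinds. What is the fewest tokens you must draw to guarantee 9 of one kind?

35

In the worst case you take as many as possible of each kind without reaching 9: 4 + 8 + 6 + 8 + 8 = 34.
The next one must give 9 of some kind, so 34 + 1 = 35.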